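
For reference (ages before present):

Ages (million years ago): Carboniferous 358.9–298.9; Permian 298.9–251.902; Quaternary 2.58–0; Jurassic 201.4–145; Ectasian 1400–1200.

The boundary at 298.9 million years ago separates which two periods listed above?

Carboniferous and Permian

The Carboniferous ends at 298.9 million years ago and the Permian begins at 298.9 million years ago, so they share that boundary.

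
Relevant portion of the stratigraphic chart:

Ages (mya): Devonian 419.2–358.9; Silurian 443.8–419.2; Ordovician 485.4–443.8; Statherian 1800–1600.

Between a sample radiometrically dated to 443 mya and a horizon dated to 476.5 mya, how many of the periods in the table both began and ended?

0

Checking each listed span, none has both start < 476.5 Ma and end > 443 Ma — every period straddles one of the two dates or lies outside them — so the count is 0.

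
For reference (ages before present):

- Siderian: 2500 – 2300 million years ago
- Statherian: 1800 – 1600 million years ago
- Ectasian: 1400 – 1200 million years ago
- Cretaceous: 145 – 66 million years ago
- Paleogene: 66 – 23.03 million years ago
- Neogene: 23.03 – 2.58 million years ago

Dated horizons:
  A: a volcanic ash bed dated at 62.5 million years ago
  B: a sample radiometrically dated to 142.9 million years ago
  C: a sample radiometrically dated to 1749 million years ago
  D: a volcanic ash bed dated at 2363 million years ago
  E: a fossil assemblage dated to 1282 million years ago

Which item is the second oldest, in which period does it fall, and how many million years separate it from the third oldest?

Larger Ma means older, so oldest first: D 2363 > C 1749 > E 1282 > B 142.9 > A 62.5.
Counting 2 along gives C (1749 Ma); the excerpt puts that inside the Statherian, 1800–1600 Ma.
Next in line is E (1282 Ma), and 1749 − 1282 = 467 Myr.

C, in the Statherian; 467 million years to E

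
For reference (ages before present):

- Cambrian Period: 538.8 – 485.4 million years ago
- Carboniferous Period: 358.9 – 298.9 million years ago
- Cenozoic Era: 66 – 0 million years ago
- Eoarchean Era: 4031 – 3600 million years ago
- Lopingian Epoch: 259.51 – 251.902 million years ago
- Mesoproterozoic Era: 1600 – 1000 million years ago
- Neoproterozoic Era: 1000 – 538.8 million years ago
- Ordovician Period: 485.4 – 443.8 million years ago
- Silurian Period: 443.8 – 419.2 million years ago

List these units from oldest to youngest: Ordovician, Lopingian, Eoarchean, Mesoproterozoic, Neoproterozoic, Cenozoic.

Eoarchean, Mesoproterozoic, Neoproterozoic, Ordovician, Lopingian, Cenozoic

Sorting by start age (descending Ma, since larger Ma = older): Eoarchean began 4031, Mesoproterozoic began 1600, Neoproterozoic began 1000, Ordovician began 485.4, Lopingian began 259.51, Cenozoic began 66.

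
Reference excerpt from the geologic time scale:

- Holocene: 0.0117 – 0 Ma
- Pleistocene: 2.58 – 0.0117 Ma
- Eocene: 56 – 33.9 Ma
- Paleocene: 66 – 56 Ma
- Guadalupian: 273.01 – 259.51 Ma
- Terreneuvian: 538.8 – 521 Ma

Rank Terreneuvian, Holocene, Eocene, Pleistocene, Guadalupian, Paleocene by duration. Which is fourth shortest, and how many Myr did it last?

Guadalupian, 13.5 million years

Start − end for each: Terreneuvian 538.8 − 521 = 17.8; Holocene 0.0117 − 0 = 0.0117; Eocene 56 − 33.9 = 22.1; Pleistocene 2.58 − 0.0117 = 2.5683; Guadalupian 273.01 − 259.51 = 13.5; Paleocene 66 − 56 = 10.
Ranking these from shortest: Holocene < Pleistocene < Paleocene < Guadalupian < Terreneuvian < Eocene.
Position 4 in that ranking is Guadalupian, which lasted 13.5 Myr.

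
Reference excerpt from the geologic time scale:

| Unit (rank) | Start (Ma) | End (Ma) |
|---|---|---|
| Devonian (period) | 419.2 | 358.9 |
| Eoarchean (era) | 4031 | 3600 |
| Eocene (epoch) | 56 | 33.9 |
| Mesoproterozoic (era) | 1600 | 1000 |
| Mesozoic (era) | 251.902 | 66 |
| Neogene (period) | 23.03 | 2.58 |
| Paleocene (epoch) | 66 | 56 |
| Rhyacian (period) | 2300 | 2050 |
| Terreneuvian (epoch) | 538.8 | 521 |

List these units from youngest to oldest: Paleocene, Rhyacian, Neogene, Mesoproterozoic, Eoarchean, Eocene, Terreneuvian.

Sorting by start age (ascending Ma, since larger Ma = older): Neogene began 23.03, Eocene began 56, Paleocene began 66, Terreneuvian began 538.8, Mesoproterozoic began 1600, Rhyacian began 2300, Eoarchean began 4031.

Neogene, then Eocene, then Paleocene, then Terreneuvian, then Mesoproterozoic, then Rhyacian, then Eoarchean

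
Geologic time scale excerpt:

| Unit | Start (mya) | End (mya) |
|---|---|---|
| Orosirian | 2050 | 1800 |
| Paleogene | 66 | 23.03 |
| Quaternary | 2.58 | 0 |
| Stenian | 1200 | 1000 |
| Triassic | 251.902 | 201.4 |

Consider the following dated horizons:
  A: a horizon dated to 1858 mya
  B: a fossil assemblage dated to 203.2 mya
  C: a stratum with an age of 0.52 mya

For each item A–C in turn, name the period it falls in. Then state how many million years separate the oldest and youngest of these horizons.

A: 1858 Ma lies in 2050–1800 Ma, so Orosirian.
B: 203.2 Ma lies in 251.902–201.4 Ma, so Triassic.
C: 0.52 Ma lies in 2.58–0 Ma, so Quaternary.
Oldest = 1858 Ma, youngest = 0.52 Ma → span 1857.48 Myr.

A — Orosirian; B — Triassic; C — Quaternary; span 1857.48 million years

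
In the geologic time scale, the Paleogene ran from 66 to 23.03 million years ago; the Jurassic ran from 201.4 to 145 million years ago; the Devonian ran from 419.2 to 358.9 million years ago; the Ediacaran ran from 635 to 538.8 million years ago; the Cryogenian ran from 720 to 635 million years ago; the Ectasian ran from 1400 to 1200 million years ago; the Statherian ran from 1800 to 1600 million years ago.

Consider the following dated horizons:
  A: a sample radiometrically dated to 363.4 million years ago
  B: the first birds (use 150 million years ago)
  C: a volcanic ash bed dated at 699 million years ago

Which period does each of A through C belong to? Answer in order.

A — Devonian; B — Jurassic; C — Cryogenian

Match each age against the start–end ranges in the excerpt: A = 363.4 Ma → Devonian (419.2–358.9); B = 150 Ma → Jurassic (201.4–145); C = 699 Ma → Cryogenian (720–635).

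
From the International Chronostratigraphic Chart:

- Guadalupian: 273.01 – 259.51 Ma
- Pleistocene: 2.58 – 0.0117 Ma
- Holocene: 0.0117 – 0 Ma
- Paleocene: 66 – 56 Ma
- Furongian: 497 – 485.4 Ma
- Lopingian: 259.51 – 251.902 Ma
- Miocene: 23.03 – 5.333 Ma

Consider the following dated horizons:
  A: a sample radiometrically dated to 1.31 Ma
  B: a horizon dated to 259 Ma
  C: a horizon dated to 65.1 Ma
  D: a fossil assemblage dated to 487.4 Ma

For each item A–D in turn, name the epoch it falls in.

Match each age against the start–end ranges in the excerpt: A = 1.31 Ma → Pleistocene (2.58–0.0117); B = 259 Ma → Lopingian (259.51–251.902); C = 65.1 Ma → Paleocene (66–56); D = 487.4 Ma → Furongian (497–485.4).

A — Pleistocene; B — Lopingian; C — Paleocene; D — Furongian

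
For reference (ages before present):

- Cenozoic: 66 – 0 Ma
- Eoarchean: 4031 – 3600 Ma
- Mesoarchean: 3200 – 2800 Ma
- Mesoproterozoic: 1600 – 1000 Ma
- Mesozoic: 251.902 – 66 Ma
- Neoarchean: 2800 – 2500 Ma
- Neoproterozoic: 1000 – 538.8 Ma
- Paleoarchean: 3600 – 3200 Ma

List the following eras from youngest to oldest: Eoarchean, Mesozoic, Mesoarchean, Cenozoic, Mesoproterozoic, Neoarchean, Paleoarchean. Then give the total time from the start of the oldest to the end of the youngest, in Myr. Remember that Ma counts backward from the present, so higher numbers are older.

From the excerpt: Eoarchean 4031–3600; Mesozoic 251.902–66; Mesoarchean 3200–2800; Cenozoic 66–0; Mesoproterozoic 1600–1000; Neoarchean 2800–2500; Paleoarchean 3600–3200 (Ma).
Larger Ma is earlier, so the oldest is Eoarchean and the youngest is Cenozoic; youngest to oldest: Cenozoic, Mesozoic, Mesoproterozoic, Neoarchean, Mesoarchean, Paleoarchean, Eoarchean.
Oldest start 4031 minus youngest end 0 gives 4031 Myr overall.

Cenozoic, Mesozoic, Mesoproterozoic, Neoarchean, Mesoarchean, Paleoarchean, Eoarchean; total span 4031 Myr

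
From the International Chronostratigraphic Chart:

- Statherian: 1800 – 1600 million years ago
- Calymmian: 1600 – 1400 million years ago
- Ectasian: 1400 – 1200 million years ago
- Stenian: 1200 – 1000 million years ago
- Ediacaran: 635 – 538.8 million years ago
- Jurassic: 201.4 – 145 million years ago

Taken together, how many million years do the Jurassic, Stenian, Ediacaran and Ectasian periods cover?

552.6 million years

Duration is start − end for each: (201.4 − 145) + (1200 − 1000) + (635 − 538.8) + (1400 − 1200).
That is 56.4 + 200 + 96.2 + 200, which totals 552.6 million years.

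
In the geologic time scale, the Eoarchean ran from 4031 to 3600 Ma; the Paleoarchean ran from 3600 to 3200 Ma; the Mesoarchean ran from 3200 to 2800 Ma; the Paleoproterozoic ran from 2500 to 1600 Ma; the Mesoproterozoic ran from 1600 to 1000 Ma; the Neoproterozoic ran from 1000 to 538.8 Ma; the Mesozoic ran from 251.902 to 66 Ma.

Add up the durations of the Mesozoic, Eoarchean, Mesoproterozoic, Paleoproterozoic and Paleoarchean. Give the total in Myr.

2516.902 million years

Each duration: Mesozoic = 185.902; Eoarchean = 431; Mesoproterozoic = 600; Paleoproterozoic = 900; Paleoarchean = 400.
Sum: 185.902 + 431 + 600 + 900 + 400 = 2516.902 Myr.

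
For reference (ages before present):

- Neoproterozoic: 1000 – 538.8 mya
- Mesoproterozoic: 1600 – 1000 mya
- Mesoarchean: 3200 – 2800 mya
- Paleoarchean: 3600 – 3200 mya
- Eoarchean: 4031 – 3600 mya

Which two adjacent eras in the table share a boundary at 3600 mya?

Eoarchean and Paleoarchean

The Eoarchean ends at 3600 mya and the Paleoarchean begins at 3600 mya, so they share that boundary.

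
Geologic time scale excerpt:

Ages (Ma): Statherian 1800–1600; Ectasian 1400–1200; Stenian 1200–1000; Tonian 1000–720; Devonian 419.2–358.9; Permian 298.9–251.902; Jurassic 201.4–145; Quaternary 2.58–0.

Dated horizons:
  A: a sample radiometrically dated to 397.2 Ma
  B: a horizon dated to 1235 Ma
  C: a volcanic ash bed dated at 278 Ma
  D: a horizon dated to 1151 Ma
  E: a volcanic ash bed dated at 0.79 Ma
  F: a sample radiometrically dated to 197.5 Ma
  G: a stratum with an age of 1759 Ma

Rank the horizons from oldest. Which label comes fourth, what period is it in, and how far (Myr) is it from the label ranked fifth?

A, in the Devonian; 119.2 million years to C

Sorted oldest-first by Ma: G (1759), B (1235), D (1151), A (397.2), C (278), F (197.5), E (0.79).
The fourth oldest is A at 397.2 Ma, which lies in 419.2–358.9 Ma: the Devonian.
The fifth oldest is C at 278 Ma; separation = |397.2 − 278| = 119.2 Myr.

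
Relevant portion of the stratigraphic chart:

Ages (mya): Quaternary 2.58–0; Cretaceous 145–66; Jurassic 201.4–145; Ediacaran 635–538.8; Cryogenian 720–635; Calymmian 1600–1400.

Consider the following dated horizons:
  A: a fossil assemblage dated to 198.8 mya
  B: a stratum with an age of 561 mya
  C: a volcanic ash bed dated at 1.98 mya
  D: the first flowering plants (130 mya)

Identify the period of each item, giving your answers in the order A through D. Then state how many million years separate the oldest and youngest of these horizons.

Match each age against the start–end ranges in the excerpt: A = 198.8 Ma → Jurassic (201.4–145); B = 561 Ma → Ediacaran (635–538.8); C = 1.98 Ma → Quaternary (2.58–0); D = 130 Ma → Cretaceous (145–66).
The largest age is 561 Ma and the smallest is 1.98 Ma; their difference is 559.02 Myr.

A — Jurassic; B — Ediacaran; C — Quaternary; D — Cretaceous; span 559.02 million years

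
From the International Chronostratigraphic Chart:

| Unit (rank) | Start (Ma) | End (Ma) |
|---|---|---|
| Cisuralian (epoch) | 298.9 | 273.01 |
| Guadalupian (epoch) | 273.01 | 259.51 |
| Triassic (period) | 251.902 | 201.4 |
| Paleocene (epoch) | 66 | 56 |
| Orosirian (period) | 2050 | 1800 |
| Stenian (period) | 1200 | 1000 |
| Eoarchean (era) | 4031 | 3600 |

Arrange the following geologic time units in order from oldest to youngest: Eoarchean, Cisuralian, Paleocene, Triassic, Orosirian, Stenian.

Eoarchean, then Orosirian, then Stenian, then Cisuralian, then Triassic, then Paleocene

Sorting by start age (descending Ma, since larger Ma = older): Eoarchean start 4031, Orosirian start 2050, Stenian start 1200, Cisuralian start 298.9, Triassic start 251.902, Paleocene start 66.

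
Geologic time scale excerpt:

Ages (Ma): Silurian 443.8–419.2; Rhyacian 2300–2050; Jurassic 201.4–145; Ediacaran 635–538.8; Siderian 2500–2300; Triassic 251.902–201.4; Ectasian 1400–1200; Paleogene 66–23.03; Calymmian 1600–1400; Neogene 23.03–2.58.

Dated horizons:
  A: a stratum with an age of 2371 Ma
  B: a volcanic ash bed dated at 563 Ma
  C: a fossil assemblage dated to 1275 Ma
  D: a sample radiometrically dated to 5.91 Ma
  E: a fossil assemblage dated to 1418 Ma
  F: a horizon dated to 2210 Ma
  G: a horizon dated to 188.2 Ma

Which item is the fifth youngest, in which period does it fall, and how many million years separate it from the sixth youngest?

E, in the Calymmian; 792 million years to F

Sorted youngest-first by Ma: D (5.91), G (188.2), B (563), C (1275), E (1418), F (2210), A (2371).
The fifth youngest is E at 1418 Ma, which lies in 1600–1400 Ma: the Calymmian.
The sixth youngest is F at 2210 Ma; separation = |1418 − 2210| = 792 Myr.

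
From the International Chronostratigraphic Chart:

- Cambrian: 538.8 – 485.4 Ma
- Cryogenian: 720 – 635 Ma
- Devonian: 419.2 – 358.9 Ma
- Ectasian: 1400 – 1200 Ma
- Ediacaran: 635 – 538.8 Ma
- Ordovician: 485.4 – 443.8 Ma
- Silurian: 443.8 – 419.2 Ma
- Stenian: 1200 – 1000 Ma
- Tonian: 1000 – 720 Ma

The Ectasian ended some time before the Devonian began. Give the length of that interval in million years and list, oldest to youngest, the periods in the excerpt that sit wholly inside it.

End of Ectasian = 1200 Ma; start of Devonian = 419.2 Ma.
Gap = 1200 − 419.2 = 780.8 Myr.
Periods wholly inside 1200–419.2 Ma: Stenian (1200–1000), Tonian (1000–720), Cryogenian (720–635), Ediacaran (635–538.8), Cambrian (538.8–485.4), Ordovician (485.4–443.8), Silurian (443.8–419.2).

780.8 million years; Stenian, Tonian, Cryogenian, Ediacaran, Cambrian, Ordovician, Silurian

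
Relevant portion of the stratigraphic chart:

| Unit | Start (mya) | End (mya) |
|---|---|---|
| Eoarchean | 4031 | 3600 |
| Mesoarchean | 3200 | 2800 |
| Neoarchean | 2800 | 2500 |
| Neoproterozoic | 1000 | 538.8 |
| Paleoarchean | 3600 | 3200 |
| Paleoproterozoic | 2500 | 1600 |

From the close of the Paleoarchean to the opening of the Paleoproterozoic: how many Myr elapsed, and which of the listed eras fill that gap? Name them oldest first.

700 million years; Mesoarchean, Neoarchean

End of Paleoarchean = 3200 Ma; start of Paleoproterozoic = 2500 Ma.
Gap = 3200 − 2500 = 700 Myr.
Eras wholly inside 3200–2500 Ma: Mesoarchean (3200–2800), Neoarchean (2800–2500).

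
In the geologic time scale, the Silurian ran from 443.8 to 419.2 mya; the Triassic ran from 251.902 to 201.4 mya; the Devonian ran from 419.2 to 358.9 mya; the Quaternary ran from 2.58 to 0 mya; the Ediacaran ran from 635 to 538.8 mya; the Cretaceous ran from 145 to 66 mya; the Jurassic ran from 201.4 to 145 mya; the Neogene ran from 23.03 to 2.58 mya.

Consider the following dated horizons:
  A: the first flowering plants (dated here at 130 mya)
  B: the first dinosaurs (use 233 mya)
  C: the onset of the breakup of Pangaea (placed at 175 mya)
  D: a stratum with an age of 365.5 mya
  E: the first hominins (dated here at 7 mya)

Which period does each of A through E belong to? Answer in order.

A: 130 Ma lies in 145–66 Ma, so Cretaceous.
B: 233 Ma lies in 251.902–201.4 Ma, so Triassic.
C: 175 Ma lies in 201.4–145 Ma, so Jurassic.
D: 365.5 Ma lies in 419.2–358.9 Ma, so Devonian.
E: 7 Ma lies in 23.03–2.58 Ma, so Neogene.

A — Cretaceous; B — Triassic; C — Jurassic; D — Devonian; E — Neogene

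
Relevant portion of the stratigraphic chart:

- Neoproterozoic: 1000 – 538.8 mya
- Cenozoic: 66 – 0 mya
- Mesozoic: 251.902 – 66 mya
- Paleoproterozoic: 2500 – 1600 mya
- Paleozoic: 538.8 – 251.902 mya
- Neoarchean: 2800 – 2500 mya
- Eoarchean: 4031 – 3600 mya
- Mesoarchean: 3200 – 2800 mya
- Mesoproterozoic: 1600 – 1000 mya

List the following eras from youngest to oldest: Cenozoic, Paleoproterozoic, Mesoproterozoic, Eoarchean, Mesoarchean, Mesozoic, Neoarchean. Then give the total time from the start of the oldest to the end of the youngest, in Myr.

Cenozoic, Mesozoic, Mesoproterozoic, Paleoproterozoic, Neoarchean, Mesoarchean, Eoarchean; total span 4031 Myr

From the excerpt: Cenozoic 66–0; Paleoproterozoic 2500–1600; Mesoproterozoic 1600–1000; Eoarchean 4031–3600; Mesoarchean 3200–2800; Mesozoic 251.902–66; Neoarchean 2800–2500 (Ma).
Larger Ma is earlier, so the oldest is Eoarchean and the youngest is Cenozoic; youngest to oldest: Cenozoic, Mesozoic, Mesoproterozoic, Paleoproterozoic, Neoarchean, Mesoarchean, Eoarchean.
Oldest start 4031 minus youngest end 0 gives 4031 Myr overall.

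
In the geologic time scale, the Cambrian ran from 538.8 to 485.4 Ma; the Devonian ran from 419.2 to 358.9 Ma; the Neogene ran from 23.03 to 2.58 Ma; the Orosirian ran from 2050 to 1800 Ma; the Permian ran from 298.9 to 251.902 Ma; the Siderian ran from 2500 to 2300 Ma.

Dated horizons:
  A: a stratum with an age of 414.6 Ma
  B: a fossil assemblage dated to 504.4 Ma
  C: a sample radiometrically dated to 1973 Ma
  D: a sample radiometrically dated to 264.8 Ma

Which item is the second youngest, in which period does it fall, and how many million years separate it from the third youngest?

Smaller Ma means younger, so youngest first: D 264.8 < A 414.6 < B 504.4 < C 1973.
Counting 2 along gives A (414.6 Ma); the excerpt puts that inside the Devonian, 419.2–358.9 Ma.
Next in line is B (504.4 Ma), and 504.4 − 414.6 = 89.8 Myr.

A, in the Devonian; 89.8 million years to B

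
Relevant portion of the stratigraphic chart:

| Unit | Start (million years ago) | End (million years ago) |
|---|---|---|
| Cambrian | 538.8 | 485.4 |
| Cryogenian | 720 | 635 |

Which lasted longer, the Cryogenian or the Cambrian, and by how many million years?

Cryogenian, by 31.6 million years

Cryogenian: 720 − 635 = 85 Myr.
Cambrian: 538.8 − 485.4 = 53.4 Myr.
Difference: 85 − 53.4 = 31.6 Myr, so the Cryogenian was longer.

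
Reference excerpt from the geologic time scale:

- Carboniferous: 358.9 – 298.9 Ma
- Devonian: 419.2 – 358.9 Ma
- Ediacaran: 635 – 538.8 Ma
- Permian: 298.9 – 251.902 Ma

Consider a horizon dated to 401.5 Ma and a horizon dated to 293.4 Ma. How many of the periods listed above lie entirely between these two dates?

The older date is 401.5 Ma and the younger is 293.4 Ma.
Periods with start < 401.5 and end > 293.4 Ma: Carboniferous (358.9–298.9).
That is 1 complete period.

1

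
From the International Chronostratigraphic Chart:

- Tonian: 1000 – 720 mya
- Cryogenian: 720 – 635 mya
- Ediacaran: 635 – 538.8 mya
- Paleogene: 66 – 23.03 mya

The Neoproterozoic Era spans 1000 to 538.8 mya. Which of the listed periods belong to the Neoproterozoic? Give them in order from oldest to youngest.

Tonian, Cryogenian, Ediacaran

Periods with both bounds inside 1000–538.8 Ma: Tonian (1000–720), Cryogenian (720–635), Ediacaran (635–538.8).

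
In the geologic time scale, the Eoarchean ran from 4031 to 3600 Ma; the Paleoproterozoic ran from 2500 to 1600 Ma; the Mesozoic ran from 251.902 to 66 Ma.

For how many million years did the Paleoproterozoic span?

900 million years

2500 − 1600 = 900 million years.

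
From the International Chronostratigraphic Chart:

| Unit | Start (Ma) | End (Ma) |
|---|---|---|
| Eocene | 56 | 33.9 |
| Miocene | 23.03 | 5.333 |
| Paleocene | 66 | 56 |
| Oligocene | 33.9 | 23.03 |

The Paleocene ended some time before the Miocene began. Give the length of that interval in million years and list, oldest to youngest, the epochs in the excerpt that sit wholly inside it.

The Paleocene closes at 56 Ma and the Miocene opens at 23.03 Ma, so the interval is 56 − 23.03 = 32.97 Myr.
An epoch fits inside if it starts at or after 56 Ma and ends at or before 23.03 Ma; oldest first that gives Eocene, Oligocene.

32.97 million years; Eocene, Oligocene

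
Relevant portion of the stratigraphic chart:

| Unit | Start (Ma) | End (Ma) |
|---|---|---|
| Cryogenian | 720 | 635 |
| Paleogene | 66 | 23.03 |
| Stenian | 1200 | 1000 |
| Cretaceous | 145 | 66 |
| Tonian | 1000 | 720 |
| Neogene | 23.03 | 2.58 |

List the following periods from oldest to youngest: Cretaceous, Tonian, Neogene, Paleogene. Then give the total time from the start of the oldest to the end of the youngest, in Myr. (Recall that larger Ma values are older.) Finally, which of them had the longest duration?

From the excerpt: Cretaceous 145–66; Tonian 1000–720; Neogene 23.03–2.58; Paleogene 66–23.03 (Ma).
Larger Ma is earlier, so the oldest is Tonian and the youngest is Neogene; oldest to youngest: Tonian, Cretaceous, Paleogene, Neogene.
Oldest start 1000 minus youngest end 2.58 gives 997.42 Myr overall.
Individual lengths (start − end): Cretaceous 79; Paleogene 42.97; Neogene 20.45; Tonian 280. The largest is Tonian at 280 Myr.

Tonian, Cretaceous, Paleogene, Neogene; total span 997.42 Myr; longest is Tonian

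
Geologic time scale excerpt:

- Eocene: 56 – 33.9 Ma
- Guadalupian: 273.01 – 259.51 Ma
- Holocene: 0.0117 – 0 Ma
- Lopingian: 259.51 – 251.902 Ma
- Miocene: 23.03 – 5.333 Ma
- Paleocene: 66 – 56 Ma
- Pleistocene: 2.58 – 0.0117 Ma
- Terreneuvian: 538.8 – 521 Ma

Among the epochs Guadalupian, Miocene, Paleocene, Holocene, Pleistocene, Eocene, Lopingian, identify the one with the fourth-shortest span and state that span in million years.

Start − end for each: Guadalupian 273.01 − 259.51 = 13.5; Miocene 23.03 − 5.333 = 17.697; Paleocene 66 − 56 = 10; Holocene 0.0117 − 0 = 0.0117; Pleistocene 2.58 − 0.0117 = 2.5683; Eocene 56 − 33.9 = 22.1; Lopingian 259.51 − 251.902 = 7.608.
Ranking these from shortest: Holocene < Pleistocene < Lopingian < Paleocene < Guadalupian < Miocene < Eocene.
Position 4 in that ranking is Paleocene, which lasted 10 Myr.

Paleocene, 10 million years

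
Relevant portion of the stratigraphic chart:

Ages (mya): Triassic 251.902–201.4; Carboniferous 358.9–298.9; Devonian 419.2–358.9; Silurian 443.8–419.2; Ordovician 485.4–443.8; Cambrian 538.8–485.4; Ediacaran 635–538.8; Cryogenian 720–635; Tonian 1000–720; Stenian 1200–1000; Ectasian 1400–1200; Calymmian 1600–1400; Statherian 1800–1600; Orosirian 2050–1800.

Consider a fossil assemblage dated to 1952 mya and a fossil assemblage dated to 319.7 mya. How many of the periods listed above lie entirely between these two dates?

1952 Ma sits inside the Orosirian (2050–1800) and 319.7 Ma inside the Carboniferous (358.9–298.9); neither of those is wholly between the two dates.
The listed periods lying completely between them are Statherian, Calymmian, Ectasian, Stenian, Tonian, Cryogenian, Ediacaran, Cambrian, Ordovician, Silurian, Devonian — 11 in all.

11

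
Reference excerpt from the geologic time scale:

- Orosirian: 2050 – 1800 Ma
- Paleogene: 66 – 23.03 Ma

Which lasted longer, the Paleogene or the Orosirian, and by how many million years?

Orosirian, by 207.03 million years

Paleogene: 66 − 23.03 = 42.97 Myr.
Orosirian: 2050 − 1800 = 250 Myr.
Difference: 250 − 42.97 = 207.03 Myr, so the Orosirian was longer.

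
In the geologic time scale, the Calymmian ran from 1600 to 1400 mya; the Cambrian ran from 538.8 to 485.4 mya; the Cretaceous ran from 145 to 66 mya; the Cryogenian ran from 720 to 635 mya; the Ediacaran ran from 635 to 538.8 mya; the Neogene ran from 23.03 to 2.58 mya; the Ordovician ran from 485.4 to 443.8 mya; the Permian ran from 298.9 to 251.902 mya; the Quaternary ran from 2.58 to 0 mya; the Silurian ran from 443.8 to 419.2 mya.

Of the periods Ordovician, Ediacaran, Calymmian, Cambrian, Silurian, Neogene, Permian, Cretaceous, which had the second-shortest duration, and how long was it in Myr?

Silurian, 24.6 million years

Durations: Ordovician 41.6; Ediacaran 96.2; Calymmian 200; Cambrian 53.4; Silurian 24.6; Neogene 20.45; Permian 46.998; Cretaceous 79 Myr.
Sorted shortest-first: Neogene (20.45), Silurian (24.6), Ordovician (41.6), Permian (46.998), Cambrian (53.4), Cretaceous (79), Ediacaran (96.2), Calymmian (200).
The second shortest is Silurian at 24.6 Myr.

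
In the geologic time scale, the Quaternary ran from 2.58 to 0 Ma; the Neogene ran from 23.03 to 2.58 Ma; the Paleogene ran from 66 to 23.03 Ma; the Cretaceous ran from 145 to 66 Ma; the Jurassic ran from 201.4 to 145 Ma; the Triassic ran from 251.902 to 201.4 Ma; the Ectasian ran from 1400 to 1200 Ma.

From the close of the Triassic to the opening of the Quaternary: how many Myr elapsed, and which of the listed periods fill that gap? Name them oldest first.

198.82 million years; Jurassic, Cretaceous, Paleogene, Neogene

The Triassic closes at 201.4 Ma and the Quaternary opens at 2.58 Ma, so the interval is 201.4 − 2.58 = 198.82 Myr.
A period fits inside if it starts at or after 201.4 Ma and ends at or before 2.58 Ma; oldest first that gives Jurassic, Cretaceous, Paleogene, Neogene.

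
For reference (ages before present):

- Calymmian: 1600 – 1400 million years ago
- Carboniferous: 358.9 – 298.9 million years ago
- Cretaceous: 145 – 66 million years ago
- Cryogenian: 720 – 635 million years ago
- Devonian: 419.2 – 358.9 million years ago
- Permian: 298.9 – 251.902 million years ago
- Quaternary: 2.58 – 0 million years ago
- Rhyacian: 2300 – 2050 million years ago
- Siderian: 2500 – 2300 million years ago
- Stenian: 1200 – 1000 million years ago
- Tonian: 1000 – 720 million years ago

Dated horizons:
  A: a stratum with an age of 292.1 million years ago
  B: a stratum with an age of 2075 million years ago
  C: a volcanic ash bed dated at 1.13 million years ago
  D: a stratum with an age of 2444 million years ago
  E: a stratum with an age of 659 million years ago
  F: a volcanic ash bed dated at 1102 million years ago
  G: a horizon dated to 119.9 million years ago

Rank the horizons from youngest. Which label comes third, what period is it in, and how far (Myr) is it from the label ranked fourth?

A, in the Permian; 366.9 million years to E

Smaller Ma means younger, so youngest first: C 1.13 < G 119.9 < A 292.1 < E 659 < F 1102 < B 2075 < D 2444.
Counting 3 along gives A (292.1 Ma); the excerpt puts that inside the Permian, 298.9–251.902 Ma.
Next in line is E (659 Ma), and 659 − 292.1 = 366.9 Myr.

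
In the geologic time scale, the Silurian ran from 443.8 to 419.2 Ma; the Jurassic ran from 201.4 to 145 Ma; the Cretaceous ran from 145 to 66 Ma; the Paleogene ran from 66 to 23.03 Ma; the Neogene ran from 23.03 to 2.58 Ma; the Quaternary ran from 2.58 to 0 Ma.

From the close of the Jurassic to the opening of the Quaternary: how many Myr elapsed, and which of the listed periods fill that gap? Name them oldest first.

142.42 million years; Cretaceous, Paleogene, Neogene

End of Jurassic = 145 Ma; start of Quaternary = 2.58 Ma.
Gap = 145 − 2.58 = 142.42 Myr.
Periods wholly inside 145–2.58 Ma: Cretaceous (145–66), Paleogene (66–23.03), Neogene (23.03–2.58).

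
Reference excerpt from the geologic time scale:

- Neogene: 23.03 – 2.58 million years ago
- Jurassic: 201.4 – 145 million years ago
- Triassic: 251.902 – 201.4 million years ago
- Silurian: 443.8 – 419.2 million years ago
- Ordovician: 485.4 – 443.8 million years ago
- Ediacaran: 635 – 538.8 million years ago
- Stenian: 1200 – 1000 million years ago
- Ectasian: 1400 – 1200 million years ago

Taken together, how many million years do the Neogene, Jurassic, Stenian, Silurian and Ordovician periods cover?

343.05 million years

Duration is start − end for each: (23.03 − 2.58) + (201.4 − 145) + (1200 − 1000) + (443.8 − 419.2) + (485.4 − 443.8).
That is 20.45 + 56.4 + 200 + 24.6 + 41.6, which totals 343.05 million years.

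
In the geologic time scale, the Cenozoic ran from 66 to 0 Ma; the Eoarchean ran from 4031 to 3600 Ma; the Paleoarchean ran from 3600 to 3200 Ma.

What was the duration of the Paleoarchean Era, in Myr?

3600 − 3200 = 400 million years.

400 million years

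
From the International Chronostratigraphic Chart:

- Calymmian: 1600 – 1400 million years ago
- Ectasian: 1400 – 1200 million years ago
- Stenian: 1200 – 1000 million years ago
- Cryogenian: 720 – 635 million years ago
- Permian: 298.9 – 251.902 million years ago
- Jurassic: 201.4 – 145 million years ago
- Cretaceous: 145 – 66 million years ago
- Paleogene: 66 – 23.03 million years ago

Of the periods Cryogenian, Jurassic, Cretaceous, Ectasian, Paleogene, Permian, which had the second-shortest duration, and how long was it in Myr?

Durations: Cryogenian 85; Jurassic 56.4; Cretaceous 79; Ectasian 200; Paleogene 42.97; Permian 46.998 Myr.
Sorted shortest-first: Paleogene (42.97), Permian (46.998), Jurassic (56.4), Cretaceous (79), Cryogenian (85), Ectasian (200).
The second shortest is Permian at 46.998 Myr.

Permian, 46.998 million years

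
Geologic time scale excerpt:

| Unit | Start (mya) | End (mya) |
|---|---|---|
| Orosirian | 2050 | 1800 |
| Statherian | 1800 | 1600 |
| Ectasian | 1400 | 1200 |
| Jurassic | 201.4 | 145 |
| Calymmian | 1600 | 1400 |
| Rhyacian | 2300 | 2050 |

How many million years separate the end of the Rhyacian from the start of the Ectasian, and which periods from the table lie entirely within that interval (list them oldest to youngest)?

650 million years; Orosirian, Statherian, Calymmian

The Rhyacian closes at 2050 Ma and the Ectasian opens at 1400 Ma, so the interval is 2050 − 1400 = 650 Myr.
A period fits inside if it starts at or after 2050 Ma and ends at or before 1400 Ma; oldest first that gives Orosirian, Statherian, Calymmian.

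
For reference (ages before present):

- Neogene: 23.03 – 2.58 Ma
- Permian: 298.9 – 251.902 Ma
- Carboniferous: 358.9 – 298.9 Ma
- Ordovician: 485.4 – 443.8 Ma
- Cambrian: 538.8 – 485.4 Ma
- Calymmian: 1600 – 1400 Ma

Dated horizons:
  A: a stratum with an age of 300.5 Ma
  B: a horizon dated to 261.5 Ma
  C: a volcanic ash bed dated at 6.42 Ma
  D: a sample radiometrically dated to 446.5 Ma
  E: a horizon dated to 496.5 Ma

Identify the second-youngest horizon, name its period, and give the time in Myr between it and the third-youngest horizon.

Sorted youngest-first by Ma: C (6.42), B (261.5), A (300.5), D (446.5), E (496.5).
The second youngest is B at 261.5 Ma, which lies in 298.9–251.902 Ma: the Permian.
The third youngest is A at 300.5 Ma; separation = |261.5 − 300.5| = 39 Myr.

B, in the Permian; 39 million years to A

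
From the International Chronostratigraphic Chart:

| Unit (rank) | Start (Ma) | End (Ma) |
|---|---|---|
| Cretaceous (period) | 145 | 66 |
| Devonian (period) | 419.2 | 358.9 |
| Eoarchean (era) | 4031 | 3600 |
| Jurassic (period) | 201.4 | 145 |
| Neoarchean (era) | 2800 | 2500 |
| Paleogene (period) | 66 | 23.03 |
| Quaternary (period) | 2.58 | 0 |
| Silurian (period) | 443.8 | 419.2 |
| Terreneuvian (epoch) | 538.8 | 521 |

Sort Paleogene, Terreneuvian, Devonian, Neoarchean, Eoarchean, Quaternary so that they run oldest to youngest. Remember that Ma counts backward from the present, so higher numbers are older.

Read off each span (Ma): Paleogene 66–23.03; Terreneuvian 538.8–521; Devonian 419.2–358.9; Neoarchean 2800–2500; Eoarchean 4031–3600; Quaternary 2.58–0.
Larger Ma is older, so oldest→youngest is Eoarchean, Neoarchean, Terreneuvian, Devonian, Paleogene, Quaternary.

Eoarchean, then Neoarchean, then Terreneuvian, then Devonian, then Paleogene, then Quaternary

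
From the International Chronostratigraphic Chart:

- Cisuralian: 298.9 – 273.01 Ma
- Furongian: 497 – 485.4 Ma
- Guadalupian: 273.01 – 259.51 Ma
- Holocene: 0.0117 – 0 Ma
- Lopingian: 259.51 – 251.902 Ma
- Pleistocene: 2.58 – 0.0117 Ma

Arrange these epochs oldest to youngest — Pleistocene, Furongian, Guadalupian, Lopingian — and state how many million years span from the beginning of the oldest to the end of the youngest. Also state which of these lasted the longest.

Furongian, Guadalupian, Lopingian, Pleistocene; total span 496.9883 Myr; longest is Guadalupian

From the excerpt: Pleistocene 2.58–0.0117; Furongian 497–485.4; Guadalupian 273.01–259.51; Lopingian 259.51–251.902 (Ma).
Larger Ma is earlier, so the oldest is Furongian and the youngest is Pleistocene; oldest to youngest: Furongian, Guadalupian, Lopingian, Pleistocene.
Oldest start 497 minus youngest end 0.0117 gives 496.9883 Myr overall.
Individual lengths (start − end): Lopingian 7.608; Furongian 11.6; Pleistocene 2.5683; Guadalupian 13.5. The largest is Guadalupian at 13.5 Myr.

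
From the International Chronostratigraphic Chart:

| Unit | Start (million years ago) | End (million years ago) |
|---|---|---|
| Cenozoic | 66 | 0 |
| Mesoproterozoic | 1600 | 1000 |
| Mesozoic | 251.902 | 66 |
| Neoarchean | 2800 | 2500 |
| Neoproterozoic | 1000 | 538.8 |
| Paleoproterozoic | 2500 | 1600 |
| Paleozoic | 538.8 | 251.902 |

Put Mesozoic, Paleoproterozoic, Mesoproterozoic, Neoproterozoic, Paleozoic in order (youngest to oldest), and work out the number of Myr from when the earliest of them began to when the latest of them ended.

From the excerpt: Mesozoic 251.902–66; Paleoproterozoic 2500–1600; Mesoproterozoic 1600–1000; Neoproterozoic 1000–538.8; Paleozoic 538.8–251.902 (Ma).
Larger Ma is earlier, so the oldest is Paleoproterozoic and the youngest is Mesozoic; youngest to oldest: Mesozoic, Paleozoic, Neoproterozoic, Mesoproterozoic, Paleoproterozoic.
Oldest start 2500 minus youngest end 66 gives 2434 Myr overall.

Mesozoic → Paleozoic → Neoproterozoic → Mesoproterozoic → Paleoproterozoic; total span 2434 Myr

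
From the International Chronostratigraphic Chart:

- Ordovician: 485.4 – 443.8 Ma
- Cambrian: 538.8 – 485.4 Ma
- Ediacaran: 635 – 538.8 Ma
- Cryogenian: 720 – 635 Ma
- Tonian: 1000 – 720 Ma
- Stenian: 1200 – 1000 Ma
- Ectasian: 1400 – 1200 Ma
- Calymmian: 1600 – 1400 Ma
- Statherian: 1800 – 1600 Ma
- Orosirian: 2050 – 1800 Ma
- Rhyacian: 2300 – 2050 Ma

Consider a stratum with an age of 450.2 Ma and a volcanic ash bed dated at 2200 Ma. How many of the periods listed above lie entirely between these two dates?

9

The older date is 2200 Ma and the younger is 450.2 Ma.
Periods with start < 2200 and end > 450.2 Ma: Orosirian (2050–1800), Statherian (1800–1600), Calymmian (1600–1400), Ectasian (1400–1200), Stenian (1200–1000), Tonian (1000–720), Cryogenian (720–635), Ediacaran (635–538.8), Cambrian (538.8–485.4).
That is 9 complete periods.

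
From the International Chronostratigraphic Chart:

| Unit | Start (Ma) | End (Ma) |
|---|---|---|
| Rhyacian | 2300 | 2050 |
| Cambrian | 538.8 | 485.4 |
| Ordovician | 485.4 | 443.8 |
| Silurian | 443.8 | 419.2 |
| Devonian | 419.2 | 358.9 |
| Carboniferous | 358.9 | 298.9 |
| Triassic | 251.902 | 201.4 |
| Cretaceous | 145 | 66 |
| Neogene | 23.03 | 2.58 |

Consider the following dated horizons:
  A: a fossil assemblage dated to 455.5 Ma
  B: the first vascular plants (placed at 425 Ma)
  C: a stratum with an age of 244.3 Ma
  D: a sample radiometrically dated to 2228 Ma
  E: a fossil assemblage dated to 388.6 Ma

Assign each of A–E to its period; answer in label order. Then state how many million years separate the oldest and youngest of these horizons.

Match each age against the start–end ranges in the excerpt: A = 455.5 Ma → Ordovician (485.4–443.8); B = 425 Ma → Silurian (443.8–419.2); C = 244.3 Ma → Triassic (251.902–201.4); D = 2228 Ma → Rhyacian (2300–2050); E = 388.6 Ma → Devonian (419.2–358.9).
The largest age is 2228 Ma and the smallest is 244.3 Ma; their difference is 1983.7 Myr.

A — Ordovician; B — Silurian; C — Triassic; D — Rhyacian; E — Devonian; span 1983.7 million years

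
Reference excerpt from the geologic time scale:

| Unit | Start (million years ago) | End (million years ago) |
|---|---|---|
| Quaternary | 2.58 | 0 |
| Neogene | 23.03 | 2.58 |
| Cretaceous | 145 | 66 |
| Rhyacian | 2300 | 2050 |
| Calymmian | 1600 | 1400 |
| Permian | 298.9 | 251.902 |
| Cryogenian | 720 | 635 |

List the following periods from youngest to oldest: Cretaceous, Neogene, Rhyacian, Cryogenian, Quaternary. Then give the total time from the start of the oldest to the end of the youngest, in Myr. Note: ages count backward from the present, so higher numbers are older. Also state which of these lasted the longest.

From the excerpt: Cretaceous 145–66; Neogene 23.03–2.58; Rhyacian 2300–2050; Cryogenian 720–635; Quaternary 2.58–0 (Ma).
Larger Ma is earlier, so the oldest is Rhyacian and the youngest is Quaternary; youngest to oldest: Quaternary, Neogene, Cretaceous, Cryogenian, Rhyacian.
Oldest start 2300 minus youngest end 0 gives 2300 Myr overall.
Individual lengths (start − end): Neogene 20.45; Cryogenian 85; Cretaceous 79; Rhyacian 250; Quaternary 2.58. The largest is Rhyacian at 250 Myr.

Quaternary, Neogene, Cretaceous, Cryogenian, Rhyacian; total span 2300 Myr; longest is Rhyacian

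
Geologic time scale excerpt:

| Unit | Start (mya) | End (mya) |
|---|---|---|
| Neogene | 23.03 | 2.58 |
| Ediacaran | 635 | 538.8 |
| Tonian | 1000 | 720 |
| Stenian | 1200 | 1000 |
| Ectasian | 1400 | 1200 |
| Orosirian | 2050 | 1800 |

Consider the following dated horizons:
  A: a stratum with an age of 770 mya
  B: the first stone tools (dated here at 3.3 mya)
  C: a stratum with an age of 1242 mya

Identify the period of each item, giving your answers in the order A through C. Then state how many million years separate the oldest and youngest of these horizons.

A — Tonian; B — Neogene; C — Ectasian; span 1238.7 million years

Match each age against the start–end ranges in the excerpt: A = 770 Ma → Tonian (1000–720); B = 3.3 Ma → Neogene (23.03–2.58); C = 1242 Ma → Ectasian (1400–1200).
The largest age is 1242 Ma and the smallest is 3.3 Ma; their difference is 1238.7 Myr.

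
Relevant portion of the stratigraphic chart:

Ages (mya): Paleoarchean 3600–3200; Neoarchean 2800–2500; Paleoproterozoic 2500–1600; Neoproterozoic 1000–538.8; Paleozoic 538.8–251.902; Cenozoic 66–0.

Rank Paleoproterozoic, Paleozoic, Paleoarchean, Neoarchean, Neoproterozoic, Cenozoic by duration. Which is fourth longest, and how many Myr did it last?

Durations: Paleoproterozoic 900; Paleozoic 286.898; Paleoarchean 400; Neoarchean 300; Neoproterozoic 461.2; Cenozoic 66 Myr.
Sorted longest-first: Paleoproterozoic (900), Neoproterozoic (461.2), Paleoarchean (400), Neoarchean (300), Paleozoic (286.898), Cenozoic (66).
The fourth longest is Neoarchean at 300 Myr.

Neoarchean, 300 million years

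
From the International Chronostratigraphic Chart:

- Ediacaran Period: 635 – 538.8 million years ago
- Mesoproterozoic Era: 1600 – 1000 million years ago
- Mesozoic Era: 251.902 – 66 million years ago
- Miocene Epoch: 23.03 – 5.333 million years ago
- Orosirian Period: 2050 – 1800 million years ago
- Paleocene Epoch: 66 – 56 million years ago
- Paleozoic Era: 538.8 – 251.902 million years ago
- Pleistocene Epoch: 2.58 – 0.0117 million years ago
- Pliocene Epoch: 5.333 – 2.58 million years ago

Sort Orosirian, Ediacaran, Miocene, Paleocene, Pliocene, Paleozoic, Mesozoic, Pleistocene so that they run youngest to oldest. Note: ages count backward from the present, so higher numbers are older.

Sorting by start age (ascending Ma, since larger Ma = older): Pleistocene start 2.58, Pliocene start 5.333, Miocene start 23.03, Paleocene start 66, Mesozoic start 251.902, Paleozoic start 538.8, Ediacaran start 635, Orosirian start 2050.

Pleistocene → Pliocene → Miocene → Paleocene → Mesozoic → Paleozoic → Ediacaran → Orosirian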